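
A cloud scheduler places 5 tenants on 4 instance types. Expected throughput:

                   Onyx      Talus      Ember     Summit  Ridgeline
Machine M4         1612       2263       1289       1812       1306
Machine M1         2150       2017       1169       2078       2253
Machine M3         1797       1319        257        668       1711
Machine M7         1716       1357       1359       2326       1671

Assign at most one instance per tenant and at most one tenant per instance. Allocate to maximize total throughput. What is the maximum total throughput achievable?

Maximum total: 8639 ops/s

Optimal: Talus→Machine M4 (2263 ops/s), Ridgeline→Machine M1 (2253 ops/s), Onyx→Machine M3 (1797 ops/s), Summit→Machine M7 (2326 ops/s) — total 2263+2253+1797+2326 = 8639 ops/s.
Every other assignment is strictly worse.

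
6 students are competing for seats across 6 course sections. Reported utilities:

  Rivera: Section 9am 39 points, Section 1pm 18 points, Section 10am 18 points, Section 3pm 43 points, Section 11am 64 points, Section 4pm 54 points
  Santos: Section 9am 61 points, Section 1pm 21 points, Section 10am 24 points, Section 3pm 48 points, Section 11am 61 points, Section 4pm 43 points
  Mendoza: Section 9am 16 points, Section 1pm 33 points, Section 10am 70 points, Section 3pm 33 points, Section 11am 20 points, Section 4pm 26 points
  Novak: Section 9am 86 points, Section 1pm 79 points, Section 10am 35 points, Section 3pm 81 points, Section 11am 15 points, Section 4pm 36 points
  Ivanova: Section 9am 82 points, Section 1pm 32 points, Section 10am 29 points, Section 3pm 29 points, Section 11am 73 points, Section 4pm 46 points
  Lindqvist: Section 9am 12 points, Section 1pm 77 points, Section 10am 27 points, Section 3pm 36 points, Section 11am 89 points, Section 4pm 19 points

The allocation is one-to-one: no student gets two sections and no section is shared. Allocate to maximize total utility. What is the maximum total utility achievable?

Maximum total: 425 points

This is the linear assignment problem.
Optimal: Rivera→Section 4pm (54 points), Santos→Section 11am (61 points), Mendoza→Section 10am (70 points), Novak→Section 3pm (81 points), Ivanova→Section 9am (82 points), Lindqvist→Section 1pm (77 points) — total 54+61+70+81+82+77 = 425 points.
Column-greedy (each section in turn goes to its best remaining student) gives 408 points, worse by 17.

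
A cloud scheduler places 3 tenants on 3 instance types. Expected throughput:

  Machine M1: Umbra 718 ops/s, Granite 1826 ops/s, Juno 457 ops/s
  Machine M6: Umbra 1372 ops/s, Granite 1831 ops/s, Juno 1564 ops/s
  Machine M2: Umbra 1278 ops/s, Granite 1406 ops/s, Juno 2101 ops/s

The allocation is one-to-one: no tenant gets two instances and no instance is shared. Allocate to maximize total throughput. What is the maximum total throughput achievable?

Maximum total: 5299 ops/s

Optimal: Umbra→Machine M6 (1372 ops/s), Granite→Machine M1 (1826 ops/s), Juno→Machine M2 (2101 ops/s) — total 1372+1826+2101 = 5299 ops/s.
Max-entry greedy (repeatedly take the single best remaining cell) gives 4650 ops/s, worse by 649.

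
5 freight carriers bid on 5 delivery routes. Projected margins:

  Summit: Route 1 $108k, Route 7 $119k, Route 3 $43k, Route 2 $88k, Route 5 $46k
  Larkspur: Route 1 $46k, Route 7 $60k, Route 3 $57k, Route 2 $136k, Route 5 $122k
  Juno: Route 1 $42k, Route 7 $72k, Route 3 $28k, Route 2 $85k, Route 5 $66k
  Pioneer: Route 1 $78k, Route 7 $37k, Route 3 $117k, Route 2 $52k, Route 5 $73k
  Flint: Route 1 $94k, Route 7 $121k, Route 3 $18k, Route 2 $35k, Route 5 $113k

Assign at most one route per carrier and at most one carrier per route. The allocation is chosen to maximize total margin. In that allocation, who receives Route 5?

Optimal: Summit→Route 1 ($108k), Larkspur→Route 5 ($122k), Juno→Route 2 ($85k), Pioneer→Route 3 ($117k), Flint→Route 7 ($121k) — total 108+122+85+117+121 = $553k.
Column-greedy (each route in turn goes to its best remaining carrier) gives $548k, worse by 5.
Next-best assignment: Summit→Route 1, Larkspur→Route 2, Juno→Route 5, Pioneer→Route 3, Flint→Route 7 = $548k.
Swapping Larkspur↔Flint (Larkspur→Route 7 $60k, Flint→Route 5 $113k) loses 70.
Larkspur's own top route is Route 2 ($136k), but forcing Larkspur→Route 2 and reassigning the rest optimally gives only $548k — worse by 5.

Larkspur receives Route 5.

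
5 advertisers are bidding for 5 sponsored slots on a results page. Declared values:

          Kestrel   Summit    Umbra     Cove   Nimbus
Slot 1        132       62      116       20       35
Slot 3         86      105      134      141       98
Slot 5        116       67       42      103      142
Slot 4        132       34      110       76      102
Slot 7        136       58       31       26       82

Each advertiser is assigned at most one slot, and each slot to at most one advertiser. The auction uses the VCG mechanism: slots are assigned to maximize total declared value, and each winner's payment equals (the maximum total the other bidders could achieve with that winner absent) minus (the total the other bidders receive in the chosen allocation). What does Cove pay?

Efficient allocation: Kestrel→Slot 7 ($136), Summit→Slot 1 ($62), Umbra→Slot 4 ($110), Cove→Slot 3 ($141), Nimbus→Slot 5 ($142); total welfare W = $591.
Cove receives Slot 3 at value $141, so the others get W − 141 = $450.
Without Cove: best allocation of the remaining 4 bidders over all 5 slots is Kestrel→Slot 7 ($136), Summit→Slot 3 ($105), Umbra→Slot 1 ($116), Nimbus→Slot 5 ($142), total $499.
VCG payment = (others' best without Cove) − (others' welfare with Cove) = 499 − 450 = $49.

Cove pays $49.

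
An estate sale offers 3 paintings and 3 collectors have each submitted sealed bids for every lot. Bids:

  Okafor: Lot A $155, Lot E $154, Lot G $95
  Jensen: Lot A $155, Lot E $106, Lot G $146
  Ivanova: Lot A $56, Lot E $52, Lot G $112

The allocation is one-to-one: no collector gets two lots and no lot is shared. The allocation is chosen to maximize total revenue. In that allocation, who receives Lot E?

Okafor receives Lot E.

Optimal: Okafor→Lot E ($154), Jensen→Lot A ($155), Ivanova→Lot G ($112) — total 154+155+112 = $421.
Column-greedy (each lot in turn goes to its best remaining collector) gives $373, worse by 48.
Okafor's own top lot is Lot A ($155), but forcing Okafor→Lot A and reassigning the rest optimally gives only $373 — worse by 48.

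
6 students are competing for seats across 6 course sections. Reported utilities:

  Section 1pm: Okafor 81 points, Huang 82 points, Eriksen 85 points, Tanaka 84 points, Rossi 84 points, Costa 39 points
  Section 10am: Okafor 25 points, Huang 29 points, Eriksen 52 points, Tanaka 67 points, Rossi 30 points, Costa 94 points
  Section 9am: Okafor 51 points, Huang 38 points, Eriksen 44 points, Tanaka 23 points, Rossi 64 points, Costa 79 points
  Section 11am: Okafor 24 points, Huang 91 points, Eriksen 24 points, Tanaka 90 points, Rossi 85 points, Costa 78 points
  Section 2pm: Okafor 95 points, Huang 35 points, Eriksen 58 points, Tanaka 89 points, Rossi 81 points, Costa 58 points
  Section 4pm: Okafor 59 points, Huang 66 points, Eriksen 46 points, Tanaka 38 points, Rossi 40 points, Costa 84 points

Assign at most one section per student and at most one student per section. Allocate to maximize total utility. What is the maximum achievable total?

Max total: 494 points

Optimal: Okafor→Section 2pm (95 points), Huang→Section 4pm (66 points), Eriksen→Section 1pm (85 points), Tanaka→Section 11am (90 points), Rossi→Section 9am (64 points), Costa→Section 10am (94 points) — total 95+66+85+90+64+94 = 494 points.
Max-entry greedy (repeatedly take the single best remaining cell) gives 467 points, worse by 27.
Next-best assignment: Okafor→Section 2pm, Huang→Section 11am, Eriksen→Section 1pm, Tanaka→Section 10am, Rossi→Section 9am, Costa→Section 4pm = 486 points.
No other one-to-one assignment exceeds 494 points.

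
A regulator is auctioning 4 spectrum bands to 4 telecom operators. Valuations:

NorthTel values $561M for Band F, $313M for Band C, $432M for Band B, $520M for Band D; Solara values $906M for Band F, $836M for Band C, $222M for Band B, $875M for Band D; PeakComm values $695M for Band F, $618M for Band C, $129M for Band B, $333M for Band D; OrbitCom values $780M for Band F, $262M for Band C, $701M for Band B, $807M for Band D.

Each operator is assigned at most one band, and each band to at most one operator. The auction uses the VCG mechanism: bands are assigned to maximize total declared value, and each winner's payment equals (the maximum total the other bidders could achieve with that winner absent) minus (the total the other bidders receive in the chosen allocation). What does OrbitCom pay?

Efficient allocation: NorthTel→Band B ($432M), Solara→Band C ($836M), PeakComm→Band F ($695M), OrbitCom→Band D ($807M); total welfare W = $2770M.
OrbitCom receives Band D at value $807M, so the others get W − 807 = $1963M.
Without OrbitCom: best allocation of the remaining 3 bidders over all 4 bands is NorthTel→Band F ($561M), Solara→Band D ($875M), PeakComm→Band C ($618M), total $2054M.
VCG payment = (others' best without OrbitCom) − (others' welfare with OrbitCom) = 2054 − 1963 = $91M.

OrbitCom pays $91M.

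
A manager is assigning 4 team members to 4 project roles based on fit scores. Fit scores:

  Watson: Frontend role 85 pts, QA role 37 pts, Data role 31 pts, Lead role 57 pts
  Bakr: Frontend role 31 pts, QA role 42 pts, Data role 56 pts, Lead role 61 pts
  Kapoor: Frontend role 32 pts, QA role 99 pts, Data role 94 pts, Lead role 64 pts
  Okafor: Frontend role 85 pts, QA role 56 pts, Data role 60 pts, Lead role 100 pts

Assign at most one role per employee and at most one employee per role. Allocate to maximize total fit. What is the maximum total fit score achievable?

Maximum total: 340 pts

Optimal: Watson→Frontend role (85 pts), Bakr→Data role (56 pts), Kapoor→QA role (99 pts), Okafor→Lead role (100 pts) — total 85+56+99+100 = 340 pts.
Next-best assignment: Watson→Frontend role, Bakr→QA role, Kapoor→Data role, Okafor→Lead role = 321 pts.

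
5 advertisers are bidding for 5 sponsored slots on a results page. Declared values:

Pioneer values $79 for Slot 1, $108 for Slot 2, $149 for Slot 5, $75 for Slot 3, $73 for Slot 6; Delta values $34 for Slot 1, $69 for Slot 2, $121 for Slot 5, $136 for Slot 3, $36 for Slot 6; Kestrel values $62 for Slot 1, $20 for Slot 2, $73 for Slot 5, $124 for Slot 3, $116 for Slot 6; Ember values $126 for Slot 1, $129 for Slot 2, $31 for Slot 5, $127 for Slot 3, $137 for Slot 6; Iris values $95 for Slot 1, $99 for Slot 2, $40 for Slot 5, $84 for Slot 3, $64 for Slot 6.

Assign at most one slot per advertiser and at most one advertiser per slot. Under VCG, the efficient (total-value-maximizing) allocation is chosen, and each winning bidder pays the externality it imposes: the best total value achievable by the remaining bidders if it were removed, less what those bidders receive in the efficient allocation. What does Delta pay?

Efficient allocation: Pioneer→Slot 5 ($149), Delta→Slot 3 ($136), Kestrel→Slot 6 ($116), Ember→Slot 1 ($126), Iris→Slot 2 ($99); total welfare W = $626.
Delta receives Slot 3 at value $136, so the others get W − 136 = $490.
Without Delta: best allocation of the remaining 4 bidders over all 5 slots is Pioneer→Slot 5 ($149), Kestrel→Slot 3 ($124), Ember→Slot 6 ($137), Iris→Slot 2 ($99), total $509.
VCG payment = (others' best without Delta) − (others' welfare with Delta) = 509 − 490 = $19.

Delta pays $19.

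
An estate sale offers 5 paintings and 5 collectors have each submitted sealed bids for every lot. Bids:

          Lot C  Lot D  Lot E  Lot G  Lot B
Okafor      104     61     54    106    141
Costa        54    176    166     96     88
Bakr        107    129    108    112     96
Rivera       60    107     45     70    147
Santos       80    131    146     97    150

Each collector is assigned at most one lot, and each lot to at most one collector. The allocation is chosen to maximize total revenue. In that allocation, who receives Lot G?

This is a one-to-one assignment (maximum-weight bipartite matching).
Optimal: Okafor→Lot C ($104), Costa→Lot D ($176), Bakr→Lot G ($112), Rivera→Lot B ($147), Santos→Lot E ($146) — total 104+176+112+147+146 = $685.
Max-entry greedy (repeatedly take the single best remaining cell) gives $587, worse by 98.
Swapping Costa↔Okafor (Costa→Lot C $54, Okafor→Lot D $61) loses 165.
Bakr's own top lot is Lot D ($129), but forcing Bakr→Lot D and reassigning the rest optimally gives only $643 — worse by 42.

Bakr receives Lot G.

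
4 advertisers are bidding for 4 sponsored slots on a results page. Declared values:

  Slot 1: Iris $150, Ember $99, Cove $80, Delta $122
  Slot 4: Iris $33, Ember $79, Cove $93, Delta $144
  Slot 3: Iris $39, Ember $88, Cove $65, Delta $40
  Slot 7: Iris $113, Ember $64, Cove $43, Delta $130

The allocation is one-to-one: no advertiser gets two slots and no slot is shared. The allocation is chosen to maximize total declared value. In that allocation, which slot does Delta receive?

Optimal: Iris→Slot 1 ($150), Ember→Slot 3 ($88), Cove→Slot 4 ($93), Delta→Slot 7 ($130) — total 150+88+93+130 = $461.
Column-greedy (each slot in turn goes to its best remaining advertiser) gives $425, worse by 36.
No other one-to-one assignment exceeds $461.
Delta's own top slot is Slot 4 ($144), but forcing Delta→Slot 4 and reassigning the rest optimally gives only $425 — worse by 36.

Delta receives Slot 7.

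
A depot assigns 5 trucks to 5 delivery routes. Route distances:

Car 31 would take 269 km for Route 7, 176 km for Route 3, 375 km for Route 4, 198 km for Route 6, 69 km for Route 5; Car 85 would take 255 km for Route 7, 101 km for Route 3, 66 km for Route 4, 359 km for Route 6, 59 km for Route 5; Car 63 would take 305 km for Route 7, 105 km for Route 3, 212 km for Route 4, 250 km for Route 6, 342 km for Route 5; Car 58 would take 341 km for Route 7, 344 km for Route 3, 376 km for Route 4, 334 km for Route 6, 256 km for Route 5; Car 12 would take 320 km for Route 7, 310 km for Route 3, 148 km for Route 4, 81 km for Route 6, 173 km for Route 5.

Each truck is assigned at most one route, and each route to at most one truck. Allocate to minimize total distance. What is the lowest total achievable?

Min total: 662 km

This is a one-to-one assignment (minimum-cost bipartite matching).
Optimal: Car 31→Route 5 (69 km), Car 85→Route 4 (66 km), Car 63→Route 3 (105 km), Car 58→Route 7 (341 km), Car 12→Route 6 (81 km) — total 69+66+105+341+81 = 662 km.
Row-greedy (each truck in turn takes its cheapest remaining route) gives 894 km, worse by 232.
Next-best assignment: Car 31→Route 7, Car 85→Route 4, Car 63→Route 3, Car 58→Route 5, Car 12→Route 6 = 777 km.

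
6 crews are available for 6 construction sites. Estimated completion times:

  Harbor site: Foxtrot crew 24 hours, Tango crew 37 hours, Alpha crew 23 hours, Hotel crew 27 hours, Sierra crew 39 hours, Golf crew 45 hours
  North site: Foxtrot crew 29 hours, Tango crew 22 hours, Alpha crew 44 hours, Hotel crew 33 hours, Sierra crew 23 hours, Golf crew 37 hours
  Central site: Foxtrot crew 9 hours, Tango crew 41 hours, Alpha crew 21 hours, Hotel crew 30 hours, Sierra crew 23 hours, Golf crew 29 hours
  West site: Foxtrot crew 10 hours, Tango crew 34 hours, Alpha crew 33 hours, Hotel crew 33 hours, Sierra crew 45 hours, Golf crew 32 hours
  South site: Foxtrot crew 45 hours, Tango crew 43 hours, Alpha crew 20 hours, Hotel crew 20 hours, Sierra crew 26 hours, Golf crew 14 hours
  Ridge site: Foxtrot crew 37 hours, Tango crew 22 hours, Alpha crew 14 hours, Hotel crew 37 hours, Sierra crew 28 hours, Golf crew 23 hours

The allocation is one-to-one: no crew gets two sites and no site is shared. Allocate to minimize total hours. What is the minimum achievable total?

Minimum total: 110 hours

This is a one-to-one assignment (minimum-cost bipartite matching).
Optimal: Foxtrot crew→West site (10 hours), Tango crew→North site (22 hours), Alpha crew→Ridge site (14 hours), Hotel crew→Harbor site (27 hours), Sierra crew→Central site (23 hours), Golf crew→South site (14 hours) — total 10+22+14+27+23+14 = 110 hours.
Column-greedy (each site in turn goes to its cheapest remaining crew) gives 134 hours, worse by 24.
Next-best assignment: Foxtrot crew→West site, Tango crew→Ridge site, Alpha crew→Central site, Hotel crew→Harbor site, Sierra crew→North site, Golf crew→South site = 117 hours.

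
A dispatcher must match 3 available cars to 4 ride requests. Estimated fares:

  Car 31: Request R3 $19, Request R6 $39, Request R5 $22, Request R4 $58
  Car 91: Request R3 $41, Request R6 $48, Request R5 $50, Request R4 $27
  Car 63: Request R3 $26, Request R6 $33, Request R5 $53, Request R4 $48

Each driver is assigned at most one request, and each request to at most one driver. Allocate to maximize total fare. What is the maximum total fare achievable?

Max total: $159

This is the linear assignment problem.
Optimal: Car 31→Request R4 ($58), Car 91→Request R6 ($48), Car 63→Request R5 ($53) — total 58+48+53 = $159.
Column-greedy (each request in turn goes to its best remaining driver) gives $133, worse by 26.
Swapping Car 91↔Car 63 (Car 91→Request R5 $50, Car 63→Request R6 $33) loses 18.
Checked against all permutations: $159 is optimal.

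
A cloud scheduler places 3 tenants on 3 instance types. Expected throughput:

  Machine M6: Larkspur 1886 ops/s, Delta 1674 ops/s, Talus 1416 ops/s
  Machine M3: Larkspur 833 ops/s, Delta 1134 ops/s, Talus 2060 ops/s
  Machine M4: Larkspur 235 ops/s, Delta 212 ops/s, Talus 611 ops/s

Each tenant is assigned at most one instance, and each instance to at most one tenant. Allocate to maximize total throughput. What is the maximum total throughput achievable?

Optimal: Larkspur→Machine M6 (1886 ops/s), Delta→Machine M4 (212 ops/s), Talus→Machine M3 (2060 ops/s) — total 1886+212+2060 = 4158 ops/s.
Row-greedy (each tenant in turn takes its best remaining instance) gives 3631 ops/s, worse by 527.
Swapping Delta↔Larkspur (Delta→Machine M6 1674 ops/s, Larkspur→Machine M4 235 ops/s) loses 189.
Checked against all permutations: 4158 ops/s is optimal.

Maximum total: 4158 ops/s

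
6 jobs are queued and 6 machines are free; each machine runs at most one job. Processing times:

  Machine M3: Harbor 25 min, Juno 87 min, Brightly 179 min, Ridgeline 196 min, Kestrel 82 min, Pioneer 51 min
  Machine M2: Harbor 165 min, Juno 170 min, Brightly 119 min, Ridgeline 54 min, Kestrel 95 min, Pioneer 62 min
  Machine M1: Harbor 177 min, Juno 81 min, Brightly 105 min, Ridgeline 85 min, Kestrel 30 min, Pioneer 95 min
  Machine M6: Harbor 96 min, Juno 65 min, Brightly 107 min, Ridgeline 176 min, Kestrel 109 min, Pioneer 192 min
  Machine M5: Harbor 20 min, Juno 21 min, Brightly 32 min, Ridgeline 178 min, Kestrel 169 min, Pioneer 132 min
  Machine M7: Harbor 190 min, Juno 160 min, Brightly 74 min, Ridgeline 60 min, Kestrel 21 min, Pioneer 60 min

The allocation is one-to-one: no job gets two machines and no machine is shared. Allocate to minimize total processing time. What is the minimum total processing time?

This is the linear assignment problem.
Optimal: Harbor→Machine M3 (25 min), Juno→Machine M6 (65 min), Brightly→Machine M5 (32 min), Ridgeline→Machine M2 (54 min), Kestrel→Machine M1 (30 min), Pioneer→Machine M7 (60 min) — total 25+65+32+54+30+60 = 266 min.
Row-greedy (each job in turn takes its cheapest remaining machine) gives 294 min, worse by 28.
Next-best assignment: Harbor→Machine M3, Juno→Machine M6, Brightly→Machine M5, Ridgeline→Machine M7, Kestrel→Machine M1, Pioneer→Machine M2 = 274 min.

Minimum total: 266 min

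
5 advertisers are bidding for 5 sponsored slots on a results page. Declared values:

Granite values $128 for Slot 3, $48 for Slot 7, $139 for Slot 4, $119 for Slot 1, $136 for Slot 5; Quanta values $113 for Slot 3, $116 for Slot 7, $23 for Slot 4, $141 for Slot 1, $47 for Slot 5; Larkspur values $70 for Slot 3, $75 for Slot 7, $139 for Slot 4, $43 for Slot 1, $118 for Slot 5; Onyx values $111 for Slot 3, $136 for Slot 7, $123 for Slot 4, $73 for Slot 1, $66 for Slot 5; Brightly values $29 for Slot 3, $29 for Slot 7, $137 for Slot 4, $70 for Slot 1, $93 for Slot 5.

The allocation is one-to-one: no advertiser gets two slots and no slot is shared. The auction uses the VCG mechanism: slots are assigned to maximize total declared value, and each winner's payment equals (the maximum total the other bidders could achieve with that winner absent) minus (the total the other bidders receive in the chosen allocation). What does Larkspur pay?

Efficient allocation: Granite→Slot 3 ($128), Quanta→Slot 1 ($141), Larkspur→Slot 5 ($118), Onyx→Slot 7 ($136), Brightly→Slot 4 ($137); total welfare W = $660.
Larkspur receives Slot 5 at value $118, so the others get W − 118 = $542.
Without Larkspur: best allocation of the remaining 4 bidders over all 5 slots is Granite→Slot 5 ($136), Quanta→Slot 1 ($141), Onyx→Slot 7 ($136), Brightly→Slot 4 ($137), total $550.
VCG payment = (others' best without Larkspur) − (others' welfare with Larkspur) = 550 − 542 = $8.

Larkspur pays $8.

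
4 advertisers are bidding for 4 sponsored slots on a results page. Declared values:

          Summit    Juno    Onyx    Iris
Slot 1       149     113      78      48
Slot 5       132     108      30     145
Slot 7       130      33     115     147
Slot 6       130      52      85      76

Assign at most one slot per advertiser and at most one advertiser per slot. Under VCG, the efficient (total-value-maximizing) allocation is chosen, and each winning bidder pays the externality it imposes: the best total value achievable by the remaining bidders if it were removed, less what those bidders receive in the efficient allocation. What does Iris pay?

Iris pays $14.

Efficient allocation: Summit→Slot 6 ($130), Juno→Slot 1 ($113), Onyx→Slot 7 ($115), Iris→Slot 5 ($145); total welfare W = $503.
Iris receives Slot 5 at value $145, so the others get W − 145 = $358.
Without Iris: best allocation of the remaining 3 bidders over all 4 slots is Summit→Slot 1 ($149), Juno→Slot 5 ($108), Onyx→Slot 7 ($115), total $372.
VCG payment = (others' best without Iris) − (others' welfare with Iris) = 372 − 358 = $14.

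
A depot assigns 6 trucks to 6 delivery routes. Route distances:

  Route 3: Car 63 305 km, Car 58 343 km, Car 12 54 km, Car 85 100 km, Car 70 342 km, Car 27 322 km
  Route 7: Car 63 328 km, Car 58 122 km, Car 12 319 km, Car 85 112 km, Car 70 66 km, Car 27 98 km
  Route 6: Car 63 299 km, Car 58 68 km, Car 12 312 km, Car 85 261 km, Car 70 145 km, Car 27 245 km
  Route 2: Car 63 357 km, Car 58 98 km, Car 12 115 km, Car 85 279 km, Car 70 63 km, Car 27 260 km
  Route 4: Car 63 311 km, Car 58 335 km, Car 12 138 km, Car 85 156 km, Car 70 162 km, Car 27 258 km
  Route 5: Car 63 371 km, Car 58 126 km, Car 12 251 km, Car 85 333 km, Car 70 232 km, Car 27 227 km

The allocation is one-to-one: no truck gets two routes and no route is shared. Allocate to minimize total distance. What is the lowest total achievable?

Min total: 796 km

Treat this as an assignment problem: match each truck to one route.
Optimal: Car 63→Route 6 (299 km), Car 58→Route 5 (126 km), Car 12→Route 3 (54 km), Car 85→Route 4 (156 km), Car 70→Route 2 (63 km), Car 27→Route 7 (98 km) — total 299+126+54+156+63+98 = 796 km.
Column-greedy (each route in turn goes to its cheapest remaining truck) gives 975 km, worse by 179.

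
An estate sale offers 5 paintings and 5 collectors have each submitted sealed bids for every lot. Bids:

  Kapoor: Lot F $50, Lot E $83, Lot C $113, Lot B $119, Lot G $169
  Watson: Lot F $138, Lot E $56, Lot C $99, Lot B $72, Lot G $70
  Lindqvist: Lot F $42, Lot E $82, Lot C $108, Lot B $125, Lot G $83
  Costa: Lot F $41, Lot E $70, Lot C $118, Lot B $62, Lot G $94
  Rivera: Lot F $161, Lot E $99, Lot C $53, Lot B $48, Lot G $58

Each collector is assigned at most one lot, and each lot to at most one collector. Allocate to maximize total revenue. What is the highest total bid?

Max total: $649

Optimal: Kapoor→Lot G ($169), Watson→Lot F ($138), Lindqvist→Lot B ($125), Costa→Lot C ($118), Rivera→Lot E ($99) — total 169+138+125+118+99 = $649.
Column-greedy (each lot in turn goes to its best remaining collector) gives $557, worse by 92.
Next-best assignment: Kapoor→Lot G, Watson→Lot E, Lindqvist→Lot B, Costa→Lot C, Rivera→Lot F = $629.
Swapping Rivera↔Costa (Rivera→Lot C $53, Costa→Lot E $70) loses 94.
Every other assignment is strictly worse.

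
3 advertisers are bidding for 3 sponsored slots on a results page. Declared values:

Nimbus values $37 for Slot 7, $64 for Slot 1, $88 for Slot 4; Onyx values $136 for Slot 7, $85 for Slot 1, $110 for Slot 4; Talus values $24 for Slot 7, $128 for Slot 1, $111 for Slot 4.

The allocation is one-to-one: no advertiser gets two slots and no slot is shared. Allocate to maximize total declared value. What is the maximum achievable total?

Treat this as an assignment problem: match each advertiser to one slot.
Optimal: Nimbus→Slot 4 ($88), Onyx→Slot 7 ($136), Talus→Slot 1 ($128) — total 88+136+128 = $352.

Maximum total: $352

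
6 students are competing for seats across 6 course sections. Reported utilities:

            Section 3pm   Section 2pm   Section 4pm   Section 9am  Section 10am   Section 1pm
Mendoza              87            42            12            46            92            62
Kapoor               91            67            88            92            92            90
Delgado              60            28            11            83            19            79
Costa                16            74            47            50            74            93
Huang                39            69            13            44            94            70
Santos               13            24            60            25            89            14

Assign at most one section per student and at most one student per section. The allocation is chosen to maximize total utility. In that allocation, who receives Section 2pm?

Huang receives Section 2pm.

This is the linear assignment problem.
Optimal: Mendoza→Section 3pm (87 points), Kapoor→Section 4pm (88 points), Delgado→Section 9am (83 points), Costa→Section 1pm (93 points), Huang→Section 2pm (69 points), Santos→Section 10am (89 points) — total 87+88+83+93+69+89 = 509 points.
Row-greedy (each student in turn takes its best remaining section) gives 436 points, worse by 73.
Huang's own top section is Section 10am (94 points), but forcing Huang→Section 10am and reassigning the rest optimally gives only 488 points — worse by 21.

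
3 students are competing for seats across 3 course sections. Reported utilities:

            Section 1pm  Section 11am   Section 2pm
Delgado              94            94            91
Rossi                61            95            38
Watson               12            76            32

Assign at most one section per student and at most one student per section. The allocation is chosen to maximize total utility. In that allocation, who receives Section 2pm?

Delgado receives Section 2pm.

This is a one-to-one assignment (maximum-weight bipartite matching).
Optimal: Delgado→Section 2pm (91 points), Rossi→Section 1pm (61 points), Watson→Section 11am (76 points) — total 91+61+76 = 228 points.
Row-greedy (each student in turn takes its best remaining section) gives 221 points, worse by 7.
Next-best assignment: Delgado→Section 1pm, Rossi→Section 11am, Watson→Section 2pm = 221 points.
Swapping Rossi↔Watson (Rossi→Section 11am 95 points, Watson→Section 1pm 12 points) loses 30.
Checked against all permutations: 228 points is optimal.
Delgado's own top section is Section 1pm (94 points), but forcing Delgado→Section 1pm and reassigning the rest optimally gives only 221 points — worse by 7.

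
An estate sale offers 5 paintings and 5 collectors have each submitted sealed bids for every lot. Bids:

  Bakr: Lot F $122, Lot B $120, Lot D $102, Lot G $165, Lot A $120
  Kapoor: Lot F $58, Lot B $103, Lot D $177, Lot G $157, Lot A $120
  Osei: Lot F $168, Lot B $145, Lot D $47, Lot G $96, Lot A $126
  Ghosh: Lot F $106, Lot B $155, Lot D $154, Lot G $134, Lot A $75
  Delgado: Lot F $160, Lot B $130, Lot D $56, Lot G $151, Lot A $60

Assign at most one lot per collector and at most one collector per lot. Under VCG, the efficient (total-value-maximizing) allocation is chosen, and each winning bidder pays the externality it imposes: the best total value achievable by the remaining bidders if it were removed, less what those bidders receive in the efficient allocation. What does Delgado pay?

Efficient allocation: Bakr→Lot G ($165), Kapoor→Lot D ($177), Osei→Lot A ($126), Ghosh→Lot B ($155), Delgado→Lot F ($160); total welfare W = $783.
Delgado receives Lot F at value $160, so the others get W − 160 = $623.
Without Delgado: best allocation of the remaining 4 bidders over all 5 lots is Bakr→Lot G ($165), Kapoor→Lot D ($177), Osei→Lot F ($168), Ghosh→Lot B ($155), total $665.
VCG payment = (others' best without Delgado) − (others' welfare with Delgado) = 665 − 623 = $42.

Delgado pays $42.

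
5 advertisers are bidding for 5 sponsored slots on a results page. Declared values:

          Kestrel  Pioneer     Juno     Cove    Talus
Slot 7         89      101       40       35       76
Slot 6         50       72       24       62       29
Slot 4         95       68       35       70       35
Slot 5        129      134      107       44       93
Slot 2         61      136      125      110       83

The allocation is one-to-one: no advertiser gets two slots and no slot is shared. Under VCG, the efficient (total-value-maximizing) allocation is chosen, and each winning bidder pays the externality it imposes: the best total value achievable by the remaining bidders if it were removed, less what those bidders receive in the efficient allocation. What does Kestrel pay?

Efficient allocation: Kestrel→Slot 4 ($95), Pioneer→Slot 5 ($134), Juno→Slot 2 ($125), Cove→Slot 6 ($62), Talus→Slot 7 ($76); total welfare W = $492.
Kestrel receives Slot 4 at value $95, so the others get W − 95 = $397.
Without Kestrel: best allocation of the remaining 4 bidders over all 5 slots is Pioneer→Slot 5 ($134), Juno→Slot 2 ($125), Cove→Slot 4 ($70), Talus→Slot 7 ($76), total $405.
VCG payment = (others' best without Kestrel) − (others' welfare with Kestrel) = 405 − 397 = $8.

Kestrel pays $8.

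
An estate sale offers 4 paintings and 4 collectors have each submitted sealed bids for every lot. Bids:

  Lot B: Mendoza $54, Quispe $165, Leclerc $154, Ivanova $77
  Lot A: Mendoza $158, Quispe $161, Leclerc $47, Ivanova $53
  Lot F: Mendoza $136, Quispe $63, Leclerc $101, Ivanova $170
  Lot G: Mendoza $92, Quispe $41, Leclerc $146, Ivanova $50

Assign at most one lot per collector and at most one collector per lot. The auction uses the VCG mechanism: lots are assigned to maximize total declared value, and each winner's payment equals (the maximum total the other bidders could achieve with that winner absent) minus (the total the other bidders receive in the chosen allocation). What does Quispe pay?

Efficient allocation: Mendoza→Lot A ($158), Quispe→Lot B ($165), Leclerc→Lot G ($146), Ivanova→Lot F ($170); total welfare W = $639.
Quispe receives Lot B at value $165, so the others get W − 165 = $474.
Without Quispe: best allocation of the remaining 3 bidders over all 4 lots is Mendoza→Lot A ($158), Leclerc→Lot B ($154), Ivanova→Lot F ($170), total $482.
VCG payment = (others' best without Quispe) − (others' welfare with Quispe) = 482 − 474 = $8.

Quispe pays $8.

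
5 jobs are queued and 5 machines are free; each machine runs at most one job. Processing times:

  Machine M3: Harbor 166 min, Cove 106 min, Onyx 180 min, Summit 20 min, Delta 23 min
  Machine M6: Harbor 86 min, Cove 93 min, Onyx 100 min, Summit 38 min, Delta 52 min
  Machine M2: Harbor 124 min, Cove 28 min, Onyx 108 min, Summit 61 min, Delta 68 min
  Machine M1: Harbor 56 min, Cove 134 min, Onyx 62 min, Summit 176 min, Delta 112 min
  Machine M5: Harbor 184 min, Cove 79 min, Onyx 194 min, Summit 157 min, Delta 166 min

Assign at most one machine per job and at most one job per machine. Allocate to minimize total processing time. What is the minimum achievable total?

Minimum total: 304 min

This is a one-to-one assignment (minimum-cost bipartite matching).
Optimal: Harbor→Machine M1 (56 min), Cove→Machine M5 (79 min), Onyx→Machine M2 (108 min), Summit→Machine M6 (38 min), Delta→Machine M3 (23 min) — total 56+79+108+38+23 = 304 min.
Swapping Cove↔Onyx (Cove→Machine M2 28 min, Onyx→Machine M5 194 min) adds 35.
No other one-to-one assignment undercuts 304 min.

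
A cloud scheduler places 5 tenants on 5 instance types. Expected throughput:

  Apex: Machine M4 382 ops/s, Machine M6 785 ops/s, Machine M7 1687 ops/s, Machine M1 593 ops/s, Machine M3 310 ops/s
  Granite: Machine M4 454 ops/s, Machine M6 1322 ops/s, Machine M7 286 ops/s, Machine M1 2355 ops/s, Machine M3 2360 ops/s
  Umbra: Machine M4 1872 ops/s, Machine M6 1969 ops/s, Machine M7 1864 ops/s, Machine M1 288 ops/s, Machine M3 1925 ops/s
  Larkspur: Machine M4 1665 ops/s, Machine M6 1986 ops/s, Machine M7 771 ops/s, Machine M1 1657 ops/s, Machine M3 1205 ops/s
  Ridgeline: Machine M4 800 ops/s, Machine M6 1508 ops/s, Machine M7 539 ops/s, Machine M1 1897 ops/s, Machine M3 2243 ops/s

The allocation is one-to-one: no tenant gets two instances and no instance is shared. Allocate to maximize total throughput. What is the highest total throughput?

Optimal: Apex→Machine M7 (1687 ops/s), Granite→Machine M1 (2355 ops/s), Umbra→Machine M4 (1872 ops/s), Larkspur→Machine M6 (1986 ops/s), Ridgeline→Machine M3 (2243 ops/s) — total 1687+2355+1872+1986+2243 = 10143 ops/s.
Max-entry greedy (repeatedly take the single best remaining cell) gives 9802 ops/s, worse by 341.
Next-best assignment: Apex→Machine M7, Granite→Machine M1, Umbra→Machine M6, Larkspur→Machine M4, Ridgeline→Machine M3 = 9919 ops/s.
Every other assignment is strictly worse.

Max total: 10143 ops/s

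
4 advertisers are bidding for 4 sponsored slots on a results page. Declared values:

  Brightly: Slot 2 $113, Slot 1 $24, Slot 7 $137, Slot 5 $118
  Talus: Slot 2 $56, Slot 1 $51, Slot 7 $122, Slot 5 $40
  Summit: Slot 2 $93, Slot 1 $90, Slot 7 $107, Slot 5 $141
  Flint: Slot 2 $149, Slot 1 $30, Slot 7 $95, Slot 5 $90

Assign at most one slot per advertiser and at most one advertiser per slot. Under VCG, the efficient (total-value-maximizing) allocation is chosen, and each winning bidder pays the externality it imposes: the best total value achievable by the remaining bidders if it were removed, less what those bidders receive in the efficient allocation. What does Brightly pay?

Brightly pays $51.

Efficient allocation: Brightly→Slot 5 ($118), Talus→Slot 7 ($122), Summit→Slot 1 ($90), Flint→Slot 2 ($149); total welfare W = $479.
Brightly receives Slot 5 at value $118, so the others get W − 118 = $361.
Without Brightly: best allocation of the remaining 3 bidders over all 4 slots is Talus→Slot 7 ($122), Summit→Slot 5 ($141), Flint→Slot 2 ($149), total $412.
VCG payment = (others' best without Brightly) − (others' welfare with Brightly) = 412 − 361 = $51.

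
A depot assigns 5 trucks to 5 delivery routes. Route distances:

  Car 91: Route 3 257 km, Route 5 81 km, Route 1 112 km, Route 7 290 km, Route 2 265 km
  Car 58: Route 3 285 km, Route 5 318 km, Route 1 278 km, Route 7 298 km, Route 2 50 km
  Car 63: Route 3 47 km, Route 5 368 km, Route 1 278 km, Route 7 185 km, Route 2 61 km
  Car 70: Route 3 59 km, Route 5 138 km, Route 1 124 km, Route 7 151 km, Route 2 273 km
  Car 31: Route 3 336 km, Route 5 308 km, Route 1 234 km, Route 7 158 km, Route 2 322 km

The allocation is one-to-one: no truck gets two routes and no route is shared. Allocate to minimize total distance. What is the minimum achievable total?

Min total: 460 km

Optimal: Car 91→Route 5 (81 km), Car 58→Route 2 (50 km), Car 63→Route 3 (47 km), Car 70→Route 1 (124 km), Car 31→Route 7 (158 km) — total 81+50+47+124+158 = 460 km.
Swapping Car 70↔Car 63 (Car 70→Route 3 59 km, Car 63→Route 1 278 km) adds 166.
Checked against all permutations: 460 km is optimal.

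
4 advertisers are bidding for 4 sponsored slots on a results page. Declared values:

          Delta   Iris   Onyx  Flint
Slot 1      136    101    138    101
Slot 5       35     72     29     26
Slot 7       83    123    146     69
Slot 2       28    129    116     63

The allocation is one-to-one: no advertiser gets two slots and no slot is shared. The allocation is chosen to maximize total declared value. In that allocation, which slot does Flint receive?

Flint receives Slot 5.

Optimal: Delta→Slot 1 ($136), Iris→Slot 2 ($129), Onyx→Slot 7 ($146), Flint→Slot 5 ($26) — total 136+129+146+26 = $437.
Column-greedy (each slot in turn goes to its best remaining advertiser) gives $356, worse by 81.
Next-best assignment: Delta→Slot 1, Iris→Slot 5, Onyx→Slot 7, Flint→Slot 2 = $417.
Every other assignment is strictly worse.
Flint's own top slot is Slot 1 ($101), but forcing Flint→Slot 1 and reassigning the rest optimally gives only $411 — worse by 26.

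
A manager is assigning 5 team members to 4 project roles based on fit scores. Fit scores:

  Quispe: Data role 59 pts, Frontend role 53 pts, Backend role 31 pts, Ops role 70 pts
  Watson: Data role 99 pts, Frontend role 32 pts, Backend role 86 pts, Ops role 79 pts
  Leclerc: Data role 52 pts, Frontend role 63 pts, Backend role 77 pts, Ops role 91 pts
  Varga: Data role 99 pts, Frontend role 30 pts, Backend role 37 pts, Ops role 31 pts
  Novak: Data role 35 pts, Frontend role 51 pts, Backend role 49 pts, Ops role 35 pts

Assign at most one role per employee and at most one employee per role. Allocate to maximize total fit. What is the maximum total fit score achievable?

Max total: 329 pts

Optimal: Varga→Data role (99 pts), Quispe→Frontend role (53 pts), Watson→Backend role (86 pts), Leclerc→Ops role (91 pts) — total 99+53+86+91 = 329 pts.
Row-greedy (each employee in turn takes its best remaining role) gives 276 pts, worse by 53.
Swapping Varga↔Watson (Varga→Backend role 37 pts, Watson→Data role 99 pts) loses 49.
No other one-to-one assignment exceeds 329 pts.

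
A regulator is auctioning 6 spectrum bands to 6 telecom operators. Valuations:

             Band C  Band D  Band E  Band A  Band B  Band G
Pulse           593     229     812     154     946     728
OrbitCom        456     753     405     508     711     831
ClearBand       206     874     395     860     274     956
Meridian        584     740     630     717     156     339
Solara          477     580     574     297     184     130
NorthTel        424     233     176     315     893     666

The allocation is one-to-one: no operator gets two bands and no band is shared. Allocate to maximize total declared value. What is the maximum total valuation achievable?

This is a one-to-one assignment (maximum-weight bipartite matching).
Optimal: Pulse→Band E ($812M), OrbitCom→Band G ($831M), ClearBand→Band A ($860M), Meridian→Band D ($740M), Solara→Band C ($477M), NorthTel→Band B ($893M) — total 812+831+860+740+477+893 = $4613M.

Maximum total: $4613M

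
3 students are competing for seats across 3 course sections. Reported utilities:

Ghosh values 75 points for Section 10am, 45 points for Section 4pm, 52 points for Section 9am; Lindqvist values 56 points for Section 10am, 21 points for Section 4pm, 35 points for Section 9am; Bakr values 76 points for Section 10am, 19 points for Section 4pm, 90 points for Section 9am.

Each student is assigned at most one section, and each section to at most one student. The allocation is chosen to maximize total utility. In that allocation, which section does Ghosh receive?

Ghosh receives Section 4pm.

Treat this as an assignment problem: match each student to one section.
Optimal: Ghosh→Section 4pm (45 points), Lindqvist→Section 10am (56 points), Bakr→Section 9am (90 points) — total 45+56+90 = 191 points.
Max-entry greedy (repeatedly take the single best remaining cell) gives 186 points, worse by 5.
Ghosh's own top section is Section 10am (75 points), but forcing Ghosh→Section 10am and reassigning the rest optimally gives only 186 points — worse by 5.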